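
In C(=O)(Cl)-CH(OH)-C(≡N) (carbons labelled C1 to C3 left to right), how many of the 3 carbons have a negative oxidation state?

Tallying each carbon's bonds:
C1: 1C, 2O, 1Cl → 0 + 2 + 1 = +3
C2: 2C, 1H, 1O → 0 − 1 + 1 = 0
C3: 1C, 3N → 0 + 3 = +3
0 carbons meet the condition.

0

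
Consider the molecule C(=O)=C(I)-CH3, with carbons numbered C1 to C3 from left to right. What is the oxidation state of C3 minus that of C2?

-4

C3: 1C, 3H → 0 − 3 = -3
C2: 3C, 1I → 0 + 1 = +1
Difference: -3 − (+1) = -4.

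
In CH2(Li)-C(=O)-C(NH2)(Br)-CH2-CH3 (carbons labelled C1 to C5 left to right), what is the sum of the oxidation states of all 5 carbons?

Bonds to more-electronegative neighbours contribute +1 each, bonds to H or metals contribute −1 each, and C–C bonds contribute 0. Tallying each carbon:
C1: 1C, 2H, 1Li → 0 − 2 − 1 = -3
C2: 2C, 2O → 0 + 2 = +2
C3: 2C, 1N, 1Br → 0 + 1 + 1 = +2
C4: 2C, 2H → 0 − 2 = -2
C5: 1C, 3H → 0 − 3 = -3
Sum = -3 + 2 + 2 − 2 − 3 = -4.

-4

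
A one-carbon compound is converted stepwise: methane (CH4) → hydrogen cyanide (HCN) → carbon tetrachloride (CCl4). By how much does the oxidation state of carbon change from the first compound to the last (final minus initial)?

Carbon oxidation states along the series — methane: -4, hydrogen cyanide: +2, carbon tetrachloride: +4.
Net change = +4 − (-4) = +8.

+8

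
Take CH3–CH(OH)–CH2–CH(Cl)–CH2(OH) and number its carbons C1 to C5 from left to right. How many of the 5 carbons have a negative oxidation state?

Tallying each carbon's bonds:
C1: 1C, 3H → 0 − 3 = -3
C2: 2C, 1H, 1O → 0 − 1 + 1 = 0
C3: 2C, 2H → 0 − 2 = -2
C4: 2C, 1H, 1Cl → 0 − 1 + 1 = 0
C5: 1C, 2H, 1O → 0 − 2 + 1 = -1
3 carbons (C1, C3, C5) meet the condition.

3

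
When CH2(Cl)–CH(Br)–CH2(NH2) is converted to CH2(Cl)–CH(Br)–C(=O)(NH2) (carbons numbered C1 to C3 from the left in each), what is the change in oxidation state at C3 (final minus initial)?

Before: C3 has 1 bond to C, 2 bonds to H, 1 bond to N → oxidation state -1.
After: C3 has 1 bond to C, 2 bonds to O, 1 bond to N → oxidation state +3.
Δ = +3 − (-1) = +4, so this is an oxidation at C3.

+4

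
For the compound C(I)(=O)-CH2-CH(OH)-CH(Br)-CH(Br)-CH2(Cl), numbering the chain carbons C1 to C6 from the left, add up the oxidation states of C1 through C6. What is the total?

0

Each bond to a more electronegative atom (O, N, halogen) counts +1, each bond to a less electronegative atom (H, metal, B, Si) counts −1, and each C–C bond counts 0. Tallying each carbon:
C1: 1C, 2O, 1I → 0 + 2 + 1 = +3
C2: 2C, 2H → 0 − 2 = -2
C3: 2C, 1H, 1O → 0 − 1 + 1 = 0
C4: 2C, 1H, 1Br → 0 − 1 + 1 = 0
C5: 2C, 1H, 1Br → 0 − 1 + 1 = 0
C6: 1C, 2H, 1Cl → 0 − 2 + 1 = -1
Sum = +3 − 2 + 0 + 0 + 0 − 1 = 0.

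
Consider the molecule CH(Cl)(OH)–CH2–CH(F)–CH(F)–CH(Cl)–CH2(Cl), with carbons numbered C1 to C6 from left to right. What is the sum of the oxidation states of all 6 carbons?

Assign +1 per bond to O/N/halogen, −1 per bond to H or an electropositive element, and 0 per bond to carbon. Tallying each carbon:
C1: 1C, 1H, 1O, 1Cl → 0 − 1 + 1 + 1 = +1
C2: 2C, 2H → 0 − 2 = -2
C3: 2C, 1H, 1F → 0 − 1 + 1 = 0
C4: 2C, 1H, 1F → 0 − 1 + 1 = 0
C5: 2C, 1H, 1Cl → 0 − 1 + 1 = 0
C6: 1C, 2H, 1Cl → 0 − 2 + 1 = -1
Sum = +1 − 2 + 0 + 0 + 0 − 1 = -2.

-2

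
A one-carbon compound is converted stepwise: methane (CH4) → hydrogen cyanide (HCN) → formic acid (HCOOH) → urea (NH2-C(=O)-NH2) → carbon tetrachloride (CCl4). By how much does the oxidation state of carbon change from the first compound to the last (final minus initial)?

+8

Carbon oxidation states along the series — methane: -4, hydrogen cyanide: +2, formic acid: +2, urea: +4, carbon tetrachloride: +4.
Net change = +4 − (-4) = +8.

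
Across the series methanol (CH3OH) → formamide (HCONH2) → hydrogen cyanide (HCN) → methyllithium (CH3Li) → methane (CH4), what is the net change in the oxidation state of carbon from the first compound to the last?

-2

Carbon oxidation states along the series — methanol: -2, formamide: +2, hydrogen cyanide: +2, methyllithium: -4, methane: -4.
Net change = -4 − (-2) = -2.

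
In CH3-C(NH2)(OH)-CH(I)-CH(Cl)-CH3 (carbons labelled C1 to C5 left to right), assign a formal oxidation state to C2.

+2

C2 has one bond to C (0), one bond to C (0), one bond to N (+1), one bond to O (+1).
Oxidation state = 0 + 0 + 1 + 1 = +2.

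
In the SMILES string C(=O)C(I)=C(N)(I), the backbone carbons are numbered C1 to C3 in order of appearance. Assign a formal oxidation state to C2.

+1

C2 has one bond to C (0), a double bond to C (2×0 = 0), one bond to I (+1).
Oxidation state = 0 + 0 + 1 = +1.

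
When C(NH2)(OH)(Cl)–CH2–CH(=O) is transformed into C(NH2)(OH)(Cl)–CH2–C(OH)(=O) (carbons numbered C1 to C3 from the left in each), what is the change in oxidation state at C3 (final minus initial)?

Before: C3 has 1 bond to C, 1 bond to H, 2 bonds to O → oxidation state +1.
After: C3 has 1 bond to C, 3 bonds to O → oxidation state +3.
Δ = +3 − (+1) = +2, so this is an oxidation at C3.

+2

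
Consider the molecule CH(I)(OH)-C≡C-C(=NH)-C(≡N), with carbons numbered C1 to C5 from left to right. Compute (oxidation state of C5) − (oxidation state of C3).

C5: 1C, 3N → 0 + 3 = +3
C3: 4C → 0 = 0
Difference: +3 − (0) = +3.

+3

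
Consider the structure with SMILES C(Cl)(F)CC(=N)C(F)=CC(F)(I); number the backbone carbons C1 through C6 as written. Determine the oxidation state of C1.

C1 has one bond to C (0), one bond to H (-1), one bond to Cl (+1), one bond to F (+1).
Oxidation state = 0 − 1 + 1 + 1 = +1.

+1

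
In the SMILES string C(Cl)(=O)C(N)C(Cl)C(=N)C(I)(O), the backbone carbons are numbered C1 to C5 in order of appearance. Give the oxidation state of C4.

Count +1 for every bond to an atom more electronegative than carbon and −1 for every bond to one less electronegative; C–C bonds are 0.
C4 has one bond to C (0), one bond to C (0), a double bond to N (2×+1 = +2).
Oxidation state = 0 + 0 + 2 = +2.

+2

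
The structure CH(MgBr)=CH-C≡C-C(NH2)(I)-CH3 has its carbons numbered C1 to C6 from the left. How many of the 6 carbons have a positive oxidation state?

1

Bonds to more-electronegative neighbours contribute +1 each, bonds to H or metals contribute −1 each, and C–C bonds contribute 0. Tallying each carbon:
C1: 2C, 1H, 1Mg → 0 − 1 − 1 = -2
C2: 3C, 1H → 0 − 1 = -1
C3: 4C → 0 = 0
C4: 4C → 0 = 0
C5: 2C, 1N, 1I → 0 + 1 + 1 = +2
C6: 1C, 3H → 0 − 3 = -3
1 carbon (C5) meets the condition.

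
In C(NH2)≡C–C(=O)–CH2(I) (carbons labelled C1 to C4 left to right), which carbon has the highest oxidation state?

C3

Tallying each carbon's bonds:
C1: 3C, 1N → 0 + 1 = +1
C2: 4C → 0 = 0
C3: 2C, 2O → 0 + 2 = +2
C4: 1C, 2H, 1I → 0 − 2 + 1 = -1
The most oxidised carbon is C3 at +2.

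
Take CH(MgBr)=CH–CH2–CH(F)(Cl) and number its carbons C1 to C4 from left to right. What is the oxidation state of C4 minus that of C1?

C4: 1C, 1H, 1F, 1Cl → 0 − 1 + 1 + 1 = +1
C1: 2C, 1H, 1Mg → 0 − 1 − 1 = -2
Difference: +1 − (-2) = +3.

+3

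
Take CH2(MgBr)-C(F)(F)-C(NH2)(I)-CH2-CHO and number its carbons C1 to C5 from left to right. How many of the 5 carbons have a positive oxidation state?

Tallying each carbon's bonds:
C1: 1C, 2H, 1Mg → 0 − 2 − 1 = -3
C2: 2C, 2F → 0 + 2 = +2
C3: 2C, 1N, 1I → 0 + 1 + 1 = +2
C4: 2C, 2H → 0 − 2 = -2
C5: 1C, 1H, 2O → 0 − 1 + 2 = +1
3 carbons (C2, C3, C5) meet the condition.

3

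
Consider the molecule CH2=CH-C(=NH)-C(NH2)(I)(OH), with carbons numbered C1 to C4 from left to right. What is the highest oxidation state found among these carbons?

+3

Tallying each carbon's bonds:
C1: 2C, 2H → 0 − 2 = -2
C2: 3C, 1H → 0 − 1 = -1
C3: 2C, 2N → 0 + 2 = +2
C4: 1C, 1O, 1N, 1I → 0 + 1 + 1 + 1 = +3
The highest value is +3.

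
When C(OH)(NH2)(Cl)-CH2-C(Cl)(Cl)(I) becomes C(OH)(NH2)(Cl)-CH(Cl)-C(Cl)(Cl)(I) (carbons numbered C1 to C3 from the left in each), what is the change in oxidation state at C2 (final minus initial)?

Before: C2 has 2 bonds to C, 2 bonds to H → oxidation state -2.
After: C2 has 2 bonds to C, 1 bond to H, 1 bond to Cl → oxidation state 0.
Δ = 0 − (-2) = +2, so this is an oxidation at C2.

+2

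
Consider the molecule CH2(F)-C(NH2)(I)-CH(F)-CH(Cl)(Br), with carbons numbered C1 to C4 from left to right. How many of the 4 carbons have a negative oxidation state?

Tallying each carbon's bonds:
C1: 1C, 2H, 1F → 0 − 2 + 1 = -1
C2: 2C, 1N, 1I → 0 + 1 + 1 = +2
C3: 2C, 1H, 1F → 0 − 1 + 1 = 0
C4: 1C, 1H, 1Cl, 1Br → 0 − 1 + 1 + 1 = +1
1 carbon (C1) meets the condition.

1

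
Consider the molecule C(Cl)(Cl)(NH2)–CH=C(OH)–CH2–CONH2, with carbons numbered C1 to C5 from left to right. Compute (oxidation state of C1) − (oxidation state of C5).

0

C1: 1C, 1N, 2Cl → 0 + 1 + 2 = +3
C5: 1C, 2O, 1N → 0 + 2 + 1 = +3
Difference: +3 − (+3) = 0.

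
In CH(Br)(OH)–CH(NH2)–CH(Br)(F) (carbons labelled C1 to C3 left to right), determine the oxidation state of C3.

+1

Bonds to more-electronegative neighbours contribute +1 each, bonds to H or metals contribute −1 each, and C–C bonds contribute 0.
C3 has one bond to C (0), one bond to Br (+1), one bond to F (+1), one bond to H (-1).
Oxidation state = 0 + 1 + 1 − 1 = +1.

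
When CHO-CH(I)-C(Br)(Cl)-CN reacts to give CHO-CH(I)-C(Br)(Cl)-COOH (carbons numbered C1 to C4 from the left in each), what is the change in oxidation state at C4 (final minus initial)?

0

Before: C4 has 1 bond to C, 3 bonds to N → oxidation state +3.
After: C4 has 1 bond to C, 3 bonds to O → oxidation state +3.
Δ = +3 − (+3) = 0, so no net redox change at C4.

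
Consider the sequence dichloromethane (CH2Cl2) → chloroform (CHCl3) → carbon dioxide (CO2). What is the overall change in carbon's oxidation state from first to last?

Carbon oxidation states along the series — dichloromethane: 0, chloroform: +2, carbon dioxide: +4.
Net change = +4 − (0) = +4.

+4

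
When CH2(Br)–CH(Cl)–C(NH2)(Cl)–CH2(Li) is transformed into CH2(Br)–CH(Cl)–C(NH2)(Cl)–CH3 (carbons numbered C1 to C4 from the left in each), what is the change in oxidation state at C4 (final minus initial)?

Before: C4 has 1 bond to C, 2 bonds to H, 1 bond to Li → oxidation state -3.
After: C4 has 1 bond to C, 3 bonds to H → oxidation state -3.
Δ = -3 − (-3) = 0, so no net redox change at C4.

0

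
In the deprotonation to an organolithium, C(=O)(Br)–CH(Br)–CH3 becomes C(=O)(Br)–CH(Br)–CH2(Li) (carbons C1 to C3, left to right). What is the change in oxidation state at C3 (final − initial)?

Before: C3 has 1 bond to C, 3 bonds to H → oxidation state -3.
After: C3 has 1 bond to C, 2 bonds to H, 1 bond to Li → oxidation state -3.
Δ = -3 − (-3) = 0, so no net redox change at C3.

0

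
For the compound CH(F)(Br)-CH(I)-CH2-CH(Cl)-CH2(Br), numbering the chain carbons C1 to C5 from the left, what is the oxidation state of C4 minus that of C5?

C4: 2C, 1H, 1Cl → 0 − 1 + 1 = 0
C5: 1C, 2H, 1Br → 0 − 2 + 1 = -1
Difference: 0 − (-1) = +1.

+1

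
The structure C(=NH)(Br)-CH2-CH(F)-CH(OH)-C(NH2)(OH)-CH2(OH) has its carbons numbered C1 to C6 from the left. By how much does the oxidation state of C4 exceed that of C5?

-2

C4: 2C, 1H, 1O → 0 − 1 + 1 = 0
C5: 2C, 1O, 1N → 0 + 1 + 1 = +2
Difference: 0 − (+2) = -2.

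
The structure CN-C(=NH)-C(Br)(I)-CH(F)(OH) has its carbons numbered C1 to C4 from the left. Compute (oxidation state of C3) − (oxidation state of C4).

C3: 2C, 1Br, 1I → 0 + 1 + 1 = +2
C4: 1C, 1H, 1O, 1F → 0 − 1 + 1 + 1 = +1
Difference: +2 − (+1) = +1.

+1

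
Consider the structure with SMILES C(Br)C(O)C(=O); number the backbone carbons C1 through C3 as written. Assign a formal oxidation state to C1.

-1

Each bond to a more electronegative atom (O, N, halogen) counts +1, each bond to a less electronegative atom (H, metal, B, Si) counts −1, and each C–C bond counts 0.
C1 has one bond to C (0), one bond to H (-1), one bond to Br (+1), one bond to H (-1).
Oxidation state = 0 − 1 + 1 − 1 = -1.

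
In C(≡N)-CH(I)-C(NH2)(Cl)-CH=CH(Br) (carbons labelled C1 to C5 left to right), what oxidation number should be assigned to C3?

Count +1 for every bond to an atom more electronegative than carbon and −1 for every bond to one less electronegative; C–C bonds are 0.
C3 has one bond to C (0), one bond to C (0), one bond to N (+1), one bond to Cl (+1).
Oxidation state = 0 + 0 + 1 + 1 = +2.

+2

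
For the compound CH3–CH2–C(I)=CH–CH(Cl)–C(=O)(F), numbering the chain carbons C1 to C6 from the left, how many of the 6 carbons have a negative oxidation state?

Tallying each carbon's bonds:
C1: 1C, 3H → 0 − 3 = -3
C2: 2C, 2H → 0 − 2 = -2
C3: 3C, 1I → 0 + 1 = +1
C4: 3C, 1H → 0 − 1 = -1
C5: 2C, 1H, 1Cl → 0 − 1 + 1 = 0
C6: 1C, 2O, 1F → 0 + 2 + 1 = +3
3 carbons (C1, C2, C4) meet the condition.

3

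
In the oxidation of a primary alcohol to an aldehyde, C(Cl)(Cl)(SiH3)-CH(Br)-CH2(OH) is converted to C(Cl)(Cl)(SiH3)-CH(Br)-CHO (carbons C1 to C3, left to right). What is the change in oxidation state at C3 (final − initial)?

Before: C3 has 1 bond to C, 2 bonds to H, 1 bond to O → oxidation state -1.
After: C3 has 1 bond to C, 1 bond to H, 2 bonds to O → oxidation state +1.
Δ = +1 − (-1) = +2, so this is an oxidation at C3.

+2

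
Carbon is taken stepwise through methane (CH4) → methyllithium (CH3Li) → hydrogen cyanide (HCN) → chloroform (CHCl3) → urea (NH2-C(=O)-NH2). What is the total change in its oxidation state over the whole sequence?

+8

Carbon oxidation states along the series — methane: -4, methyllithium: -4, hydrogen cyanide: +2, chloroform: +2, urea: +4.
Net change = +4 − (-4) = +8.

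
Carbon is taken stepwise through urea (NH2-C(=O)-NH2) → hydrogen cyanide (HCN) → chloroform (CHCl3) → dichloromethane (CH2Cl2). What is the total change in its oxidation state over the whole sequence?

-4

Carbon oxidation states along the series — urea: +4, hydrogen cyanide: +2, chloroform: +2, dichloromethane: 0.
Net change = 0 − (+4) = -4.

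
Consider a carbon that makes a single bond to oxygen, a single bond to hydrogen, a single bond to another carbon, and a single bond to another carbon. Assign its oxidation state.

0

The carbon has one bond to C (0), one bond to C (0), one bond to O (+1), one bond to H (-1).
Oxidation state = 0 + 0 + 1 − 1 = 0.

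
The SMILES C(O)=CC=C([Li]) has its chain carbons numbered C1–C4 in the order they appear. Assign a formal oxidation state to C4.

-2

Bonds to more-electronegative neighbours contribute +1 each, bonds to H or metals contribute −1 each, and C–C bonds contribute 0.
C4 has a double bond to C (2×0 = 0), one bond to Li (-1), one bond to H (-1).
Oxidation state = 0 − 1 − 1 = -2.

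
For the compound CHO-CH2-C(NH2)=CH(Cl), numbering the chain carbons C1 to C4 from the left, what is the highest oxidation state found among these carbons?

Tallying each carbon's bonds:
C1: 1C, 1H, 2O → 0 − 1 + 2 = +1
C2: 2C, 2H → 0 − 2 = -2
C3: 3C, 1N → 0 + 1 = +1
C4: 2C, 1H, 1Cl → 0 − 1 + 1 = 0
The highest value is +1.

+1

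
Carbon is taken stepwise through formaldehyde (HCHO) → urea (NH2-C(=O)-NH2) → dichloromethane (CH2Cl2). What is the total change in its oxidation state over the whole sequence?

0

Carbon oxidation states along the series — formaldehyde: 0, urea: +4, dichloromethane: 0.
Net change = 0 − (0) = 0.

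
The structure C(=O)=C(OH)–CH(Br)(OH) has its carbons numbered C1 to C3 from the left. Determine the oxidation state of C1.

C1 has a double bond to C (2×0 = 0), a double bond to O (2×+1 = +2).
Oxidation state = 0 + 2 = +2.

+2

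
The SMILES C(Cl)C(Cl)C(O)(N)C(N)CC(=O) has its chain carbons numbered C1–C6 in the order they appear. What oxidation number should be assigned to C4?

C4 has one bond to C (0), one bond to C (0), one bond to H (-1), one bond to N (+1).
Oxidation state = 0 + 0 − 1 + 1 = 0.

0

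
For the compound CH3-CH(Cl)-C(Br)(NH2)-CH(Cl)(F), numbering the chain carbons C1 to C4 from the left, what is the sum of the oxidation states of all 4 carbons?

Tallying each carbon's bonds:
C1: 1C, 3H → 0 − 3 = -3
C2: 2C, 1H, 1Cl → 0 − 1 + 1 = 0
C3: 2C, 1N, 1Br → 0 + 1 + 1 = +2
C4: 1C, 1H, 1F, 1Cl → 0 − 1 + 1 + 1 = +1
Sum = -3 + 0 + 2 + 1 = 0.

0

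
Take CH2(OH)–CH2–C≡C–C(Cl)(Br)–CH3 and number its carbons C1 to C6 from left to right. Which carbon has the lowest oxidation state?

Tallying each carbon's bonds:
C1: 1C, 2H, 1O → 0 − 2 + 1 = -1
C2: 2C, 2H → 0 − 2 = -2
C3: 4C → 0 = 0
C4: 4C → 0 = 0
C5: 2C, 1Cl, 1Br → 0 + 1 + 1 = +2
C6: 1C, 3H → 0 − 3 = -3
The most reduced carbon is C6 at -3.

C6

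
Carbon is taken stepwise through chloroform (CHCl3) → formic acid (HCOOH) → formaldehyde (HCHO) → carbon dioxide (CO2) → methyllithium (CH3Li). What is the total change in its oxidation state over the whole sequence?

Carbon oxidation states along the series — chloroform: +2, formic acid: +2, formaldehyde: 0, carbon dioxide: +4, methyllithium: -4.
Net change = -4 − (+2) = -6.

-6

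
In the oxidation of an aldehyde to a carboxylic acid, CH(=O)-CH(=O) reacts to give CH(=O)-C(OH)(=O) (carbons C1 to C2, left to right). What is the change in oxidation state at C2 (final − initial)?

+2

Before: C2 has 1 bond to C, 1 bond to H, 2 bonds to O → oxidation state +1.
After: C2 has 1 bond to C, 3 bonds to O → oxidation state +3.
Δ = +3 − (+1) = +2, so this is an oxidation at C2.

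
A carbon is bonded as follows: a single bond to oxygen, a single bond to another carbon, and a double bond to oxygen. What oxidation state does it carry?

+3

Assign +1 per bond to O/N/halogen, −1 per bond to H or an electropositive element, and 0 per bond to carbon.
The carbon has one bond to C (0), a double bond to O (2×+1 = +2), one bond to O (+1).
Oxidation state = 0 + 2 + 1 = +3.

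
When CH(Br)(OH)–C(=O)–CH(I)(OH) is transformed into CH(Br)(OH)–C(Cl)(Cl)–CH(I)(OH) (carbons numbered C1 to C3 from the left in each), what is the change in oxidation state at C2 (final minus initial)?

Before: C2 has 2 bonds to C, 2 bonds to O → oxidation state +2.
After: C2 has 2 bonds to C, 2 bonds to Cl → oxidation state +2.
Δ = +2 − (+2) = 0, so no net redox change at C2.

0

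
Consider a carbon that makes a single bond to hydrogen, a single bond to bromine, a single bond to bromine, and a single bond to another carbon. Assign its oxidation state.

+1

Count +1 for every bond to an atom more electronegative than carbon and −1 for every bond to one less electronegative; C–C bonds are 0.
The carbon has one bond to C (0), one bond to Br (+1), one bond to Br (+1), one bond to H (-1).
Oxidation state = 0 + 1 + 1 − 1 = +1.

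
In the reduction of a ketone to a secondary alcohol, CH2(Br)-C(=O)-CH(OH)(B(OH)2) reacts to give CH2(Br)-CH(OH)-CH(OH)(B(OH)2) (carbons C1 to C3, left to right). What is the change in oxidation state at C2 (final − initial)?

-2

Before: C2 has 2 bonds to C, 2 bonds to O → oxidation state +2.
After: C2 has 2 bonds to C, 1 bond to H, 1 bond to O → oxidation state 0.
Δ = 0 − (+2) = -2, so this is a reduction at C2.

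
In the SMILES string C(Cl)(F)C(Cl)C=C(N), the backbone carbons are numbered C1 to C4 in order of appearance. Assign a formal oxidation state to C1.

Count +1 for every bond to an atom more electronegative than carbon and −1 for every bond to one less electronegative; C–C bonds are 0.
C1 has one bond to C (0), one bond to Cl (+1), one bond to H (-1), one bond to F (+1).
Oxidation state = 0 + 1 − 1 + 1 = +1.

+1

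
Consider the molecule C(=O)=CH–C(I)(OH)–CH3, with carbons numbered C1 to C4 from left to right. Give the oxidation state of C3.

Bonds to more-electronegative neighbours contribute +1 each, bonds to H or metals contribute −1 each, and C–C bonds contribute 0.
C3 has one bond to C (0), one bond to C (0), one bond to I (+1), one bond to O (+1).
Oxidation state = 0 + 0 + 1 + 1 = +2.

+2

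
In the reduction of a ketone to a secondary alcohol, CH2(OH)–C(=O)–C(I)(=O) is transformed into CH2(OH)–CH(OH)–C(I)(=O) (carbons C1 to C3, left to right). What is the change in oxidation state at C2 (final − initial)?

-2

Before: C2 has 2 bonds to C, 2 bonds to O → oxidation state +2.
After: C2 has 2 bonds to C, 1 bond to H, 1 bond to O → oxidation state 0.
Δ = 0 − (+2) = -2, so this is a reduction at C2.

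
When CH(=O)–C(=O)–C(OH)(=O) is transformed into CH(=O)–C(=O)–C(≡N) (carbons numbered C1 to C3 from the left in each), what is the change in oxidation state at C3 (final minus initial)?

0

Before: C3 has 1 bond to C, 3 bonds to O → oxidation state +3.
After: C3 has 1 bond to C, 3 bonds to N → oxidation state +3.
Δ = +3 − (+3) = 0, so no net redox change at C3.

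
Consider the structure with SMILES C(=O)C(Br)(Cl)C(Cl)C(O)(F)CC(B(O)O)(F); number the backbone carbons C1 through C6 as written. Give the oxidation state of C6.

-1

Count +1 for every bond to an atom more electronegative than carbon and −1 for every bond to one less electronegative; C–C bonds are 0.
C6 has one bond to C (0), one bond to B (-1), one bond to F (+1), one bond to H (-1).
Oxidation state = 0 − 1 + 1 − 1 = -1.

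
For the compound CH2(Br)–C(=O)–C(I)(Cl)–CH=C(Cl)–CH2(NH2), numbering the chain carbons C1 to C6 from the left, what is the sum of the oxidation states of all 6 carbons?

+2

Each bond to a more electronegative atom (O, N, halogen) counts +1, each bond to a less electronegative atom (H, metal, B, Si) counts −1, and each C–C bond counts 0. Tallying each carbon:
C1: 1C, 2H, 1Br → 0 − 2 + 1 = -1
C2: 2C, 2O → 0 + 2 = +2
C3: 2C, 1Cl, 1I → 0 + 1 + 1 = +2
C4: 3C, 1H → 0 − 1 = -1
C5: 3C, 1Cl → 0 + 1 = +1
C6: 1C, 2H, 1N → 0 − 2 + 1 = -1
Sum = -1 + 2 + 2 − 1 + 1 − 1 = +2.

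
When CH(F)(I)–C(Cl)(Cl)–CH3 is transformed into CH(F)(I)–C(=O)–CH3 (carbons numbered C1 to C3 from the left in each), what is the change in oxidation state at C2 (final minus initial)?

0

Before: C2 has 2 bonds to C, 2 bonds to Cl → oxidation state +2.
After: C2 has 2 bonds to C, 2 bonds to O → oxidation state +2.
Δ = +2 − (+2) = 0, so no net redox change at C2.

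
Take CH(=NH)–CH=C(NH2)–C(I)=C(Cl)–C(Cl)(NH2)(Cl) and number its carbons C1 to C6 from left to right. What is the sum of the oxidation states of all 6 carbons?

+6

Bonds to more-electronegative neighbours contribute +1 each, bonds to H or metals contribute −1 each, and C–C bonds contribute 0. Tallying each carbon:
C1: 1C, 1H, 2N → 0 − 1 + 2 = +1
C2: 3C, 1H → 0 − 1 = -1
C3: 3C, 1N → 0 + 1 = +1
C4: 3C, 1I → 0 + 1 = +1
C5: 3C, 1Cl → 0 + 1 = +1
C6: 1C, 1N, 2Cl → 0 + 1 + 2 = +3
Sum = +1 − 1 + 1 + 1 + 1 + 3 = +6.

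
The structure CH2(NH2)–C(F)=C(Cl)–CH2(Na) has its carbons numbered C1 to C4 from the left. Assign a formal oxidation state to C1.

-1

Assign +1 per bond to O/N/halogen, −1 per bond to H or an electropositive element, and 0 per bond to carbon.
C1 has one bond to C (0), one bond to N (+1), one bond to H (-1), one bond to H (-1).
Oxidation state = 0 + 1 − 1 − 1 = -1.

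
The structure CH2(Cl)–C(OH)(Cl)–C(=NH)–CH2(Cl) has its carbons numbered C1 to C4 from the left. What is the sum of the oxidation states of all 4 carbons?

Count +1 for every bond to an atom more electronegative than carbon and −1 for every bond to one less electronegative; C–C bonds are 0. Tallying each carbon:
C1: 1C, 2H, 1Cl → 0 − 2 + 1 = -1
C2: 2C, 1O, 1Cl → 0 + 1 + 1 = +2
C3: 2C, 2N → 0 + 2 = +2
C4: 1C, 2H, 1Cl → 0 − 2 + 1 = -1
Sum = -1 + 2 + 2 − 1 = +2.

+2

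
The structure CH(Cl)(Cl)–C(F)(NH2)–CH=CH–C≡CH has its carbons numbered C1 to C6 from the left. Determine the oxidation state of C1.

+1

Bonds to more-electronegative neighbours contribute +1 each, bonds to H or metals contribute −1 each, and C–C bonds contribute 0.
C1 has one bond to C (0), one bond to Cl (+1), one bond to H (-1), one bond to Cl (+1).
Oxidation state = 0 + 1 − 1 + 1 = +1.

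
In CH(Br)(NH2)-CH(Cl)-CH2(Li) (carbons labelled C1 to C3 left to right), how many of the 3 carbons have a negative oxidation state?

1

Tallying each carbon's bonds:
C1: 1C, 1H, 1N, 1Br → 0 − 1 + 1 + 1 = +1
C2: 2C, 1H, 1Cl → 0 − 1 + 1 = 0
C3: 1C, 2H, 1Li → 0 − 2 − 1 = -3
1 carbon (C3) meets the condition.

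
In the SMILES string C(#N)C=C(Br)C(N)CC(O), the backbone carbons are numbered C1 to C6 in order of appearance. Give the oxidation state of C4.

Each bond to a more electronegative atom (O, N, halogen) counts +1, each bond to a less electronegative atom (H, metal, B, Si) counts −1, and each C–C bond counts 0.
C4 has one bond to C (0), one bond to C (0), one bond to N (+1), one bond to H (-1).
Oxidation state = 0 + 0 + 1 − 1 = 0.

0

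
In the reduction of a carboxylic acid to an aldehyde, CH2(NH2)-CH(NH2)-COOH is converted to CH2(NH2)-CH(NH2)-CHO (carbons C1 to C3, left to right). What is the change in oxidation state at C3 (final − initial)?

Before: C3 has 1 bond to C, 3 bonds to O → oxidation state +3.
After: C3 has 1 bond to C, 1 bond to H, 2 bonds to O → oxidation state +1.
Δ = +1 − (+3) = -2, so this is a reduction at C3.

-2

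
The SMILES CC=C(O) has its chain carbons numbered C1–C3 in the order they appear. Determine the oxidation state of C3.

C3 has a double bond to C (2×0 = 0), one bond to H (-1), one bond to O (+1).
Oxidation state = 0 − 1 + 1 = 0.

0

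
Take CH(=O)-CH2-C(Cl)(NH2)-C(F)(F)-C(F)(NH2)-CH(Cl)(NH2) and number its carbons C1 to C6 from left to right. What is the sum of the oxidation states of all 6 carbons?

+6

Each bond to a more electronegative atom (O, N, halogen) counts +1, each bond to a less electronegative atom (H, metal, B, Si) counts −1, and each C–C bond counts 0. Tallying each carbon:
C1: 1C, 1H, 2O → 0 − 1 + 2 = +1
C2: 2C, 2H → 0 − 2 = -2
C3: 2C, 1N, 1Cl → 0 + 1 + 1 = +2
C4: 2C, 2F → 0 + 2 = +2
C5: 2C, 1N, 1F → 0 + 1 + 1 = +2
C6: 1C, 1H, 1N, 1Cl → 0 − 1 + 1 + 1 = +1
Sum = +1 − 2 + 2 + 2 + 2 + 1 = +6.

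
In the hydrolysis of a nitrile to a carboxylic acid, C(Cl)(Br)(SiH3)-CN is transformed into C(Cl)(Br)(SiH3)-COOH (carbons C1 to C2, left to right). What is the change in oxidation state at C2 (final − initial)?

0

Before: C2 has 1 bond to C, 3 bonds to N → oxidation state +3.
After: C2 has 1 bond to C, 3 bonds to O → oxidation state +3.
Δ = +3 − (+3) = 0, so no net redox change at C2.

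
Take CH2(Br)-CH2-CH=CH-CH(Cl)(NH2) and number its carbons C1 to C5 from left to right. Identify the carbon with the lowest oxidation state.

Tallying each carbon's bonds:
C1: 1C, 2H, 1Br → 0 − 2 + 1 = -1
C2: 2C, 2H → 0 − 2 = -2
C3: 3C, 1H → 0 − 1 = -1
C4: 3C, 1H → 0 − 1 = -1
C5: 1C, 1H, 1N, 1Cl → 0 − 1 + 1 + 1 = +1
The most reduced carbon is C2 at -2.

C2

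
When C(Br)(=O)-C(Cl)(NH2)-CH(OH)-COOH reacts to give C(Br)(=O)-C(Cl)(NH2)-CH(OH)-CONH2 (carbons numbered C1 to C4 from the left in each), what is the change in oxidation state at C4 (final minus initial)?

Before: C4 has 1 bond to C, 3 bonds to O → oxidation state +3.
After: C4 has 1 bond to C, 2 bonds to O, 1 bond to N → oxidation state +3.
Δ = +3 − (+3) = 0, so no net redox change at C4.

0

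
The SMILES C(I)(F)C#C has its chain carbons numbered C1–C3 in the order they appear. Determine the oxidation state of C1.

+1

C1 has one bond to C (0), one bond to I (+1), one bond to H (-1), one bond to F (+1).
Oxidation state = 0 + 1 − 1 + 1 = +1.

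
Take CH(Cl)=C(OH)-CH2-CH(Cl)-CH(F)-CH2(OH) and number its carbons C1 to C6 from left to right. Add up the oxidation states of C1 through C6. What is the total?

-2

Tallying each carbon's bonds:
C1: 2C, 1H, 1Cl → 0 − 1 + 1 = 0
C2: 3C, 1O → 0 + 1 = +1
C3: 2C, 2H → 0 − 2 = -2
C4: 2C, 1H, 1Cl → 0 − 1 + 1 = 0
C5: 2C, 1H, 1F → 0 − 1 + 1 = 0
C6: 1C, 2H, 1O → 0 − 2 + 1 = -1
Sum = 0 + 1 − 2 + 0 + 0 − 1 = -2.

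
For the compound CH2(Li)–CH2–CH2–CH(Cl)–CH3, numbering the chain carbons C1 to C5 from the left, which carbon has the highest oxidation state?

Count +1 for every bond to an atom more electronegative than carbon and −1 for every bond to one less electronegative; C–C bonds are 0. Tallying each carbon:
C1: 1C, 2H, 1Li → 0 − 2 − 1 = -3
C2: 2C, 2H → 0 − 2 = -2
C3: 2C, 2H → 0 − 2 = -2
C4: 2C, 1H, 1Cl → 0 − 1 + 1 = 0
C5: 1C, 3H → 0 − 3 = -3
The most oxidised carbon is C4 at 0.

C4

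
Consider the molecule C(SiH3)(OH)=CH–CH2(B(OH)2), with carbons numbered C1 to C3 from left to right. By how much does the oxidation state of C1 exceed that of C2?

+1

C1: 2C, 1O, 1Si → 0 + 1 − 1 = 0
C2: 3C, 1H → 0 − 1 = -1
Difference: 0 − (-1) = +1.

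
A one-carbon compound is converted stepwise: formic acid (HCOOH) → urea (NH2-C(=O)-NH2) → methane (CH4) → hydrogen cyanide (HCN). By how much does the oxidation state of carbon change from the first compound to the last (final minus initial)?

0

Carbon oxidation states along the series — formic acid: +2, urea: +4, methane: -4, hydrogen cyanide: +2.
Net change = +2 − (+2) = 0.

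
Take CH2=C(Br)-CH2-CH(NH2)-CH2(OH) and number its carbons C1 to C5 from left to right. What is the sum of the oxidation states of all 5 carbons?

-4

Bonds to more-electronegative neighbours contribute +1 each, bonds to H or metals contribute −1 each, and C–C bonds contribute 0. Tallying each carbon:
C1: 2C, 2H → 0 − 2 = -2
C2: 3C, 1Br → 0 + 1 = +1
C3: 2C, 2H → 0 − 2 = -2
C4: 2C, 1H, 1N → 0 − 1 + 1 = 0
C5: 1C, 2H, 1O → 0 − 2 + 1 = -1
Sum = -2 + 1 − 2 + 0 − 1 = -4.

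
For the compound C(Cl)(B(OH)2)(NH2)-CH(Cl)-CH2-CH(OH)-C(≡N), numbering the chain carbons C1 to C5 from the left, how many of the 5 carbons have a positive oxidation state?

Count +1 for every bond to an atom more electronegative than carbon and −1 for every bond to one less electronegative; C–C bonds are 0. Tallying each carbon:
C1: 1C, 1N, 1Cl, 1B → 0 + 1 + 1 − 1 = +1
C2: 2C, 1H, 1Cl → 0 − 1 + 1 = 0
C3: 2C, 2H → 0 − 2 = -2
C4: 2C, 1H, 1O → 0 − 1 + 1 = 0
C5: 1C, 3N → 0 + 3 = +3
2 carbons (C1, C5) meet the condition.

2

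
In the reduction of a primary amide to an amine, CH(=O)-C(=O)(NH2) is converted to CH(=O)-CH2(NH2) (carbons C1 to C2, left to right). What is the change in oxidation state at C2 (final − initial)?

Before: C2 has 1 bond to C, 2 bonds to O, 1 bond to N → oxidation state +3.
After: C2 has 1 bond to C, 2 bonds to H, 1 bond to N → oxidation state -1.
Δ = -1 − (+3) = -4, so this is a reduction at C2.

-4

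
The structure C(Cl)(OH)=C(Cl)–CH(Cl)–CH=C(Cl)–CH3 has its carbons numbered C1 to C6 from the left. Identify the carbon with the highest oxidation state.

C1

Tallying each carbon's bonds:
C1: 2C, 1O, 1Cl → 0 + 1 + 1 = +2
C2: 3C, 1Cl → 0 + 1 = +1
C3: 2C, 1H, 1Cl → 0 − 1 + 1 = 0
C4: 3C, 1H → 0 − 1 = -1
C5: 3C, 1Cl → 0 + 1 = +1
C6: 1C, 3H → 0 − 3 = -3
The most oxidised carbon is C1 at +2.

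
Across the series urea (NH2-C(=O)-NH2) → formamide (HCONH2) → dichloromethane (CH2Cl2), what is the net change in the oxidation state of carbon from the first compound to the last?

Carbon oxidation states along the series — urea: +4, formamide: +2, dichloromethane: 0.
Net change = 0 − (+4) = -4.

-4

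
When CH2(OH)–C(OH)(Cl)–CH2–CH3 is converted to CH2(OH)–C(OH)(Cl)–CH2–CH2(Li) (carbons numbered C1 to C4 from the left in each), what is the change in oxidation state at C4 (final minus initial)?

Before: C4 has 1 bond to C, 3 bonds to H → oxidation state -3.
After: C4 has 1 bond to C, 2 bonds to H, 1 bond to Li → oxidation state -3.
Δ = -3 − (-3) = 0, so no net redox change at C4.

0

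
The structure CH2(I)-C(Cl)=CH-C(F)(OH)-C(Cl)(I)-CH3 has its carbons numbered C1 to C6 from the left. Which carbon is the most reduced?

C6

Tallying each carbon's bonds:
C1: 1C, 2H, 1I → 0 − 2 + 1 = -1
C2: 3C, 1Cl → 0 + 1 = +1
C3: 3C, 1H → 0 − 1 = -1
C4: 2C, 1O, 1F → 0 + 1 + 1 = +2
C5: 2C, 1Cl, 1I → 0 + 1 + 1 = +2
C6: 1C, 3H → 0 − 3 = -3
The most reduced carbon is C6 at -3.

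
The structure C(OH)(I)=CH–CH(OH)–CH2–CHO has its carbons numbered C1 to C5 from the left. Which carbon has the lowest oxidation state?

C4

Count +1 for every bond to an atom more electronegative than carbon and −1 for every bond to one less electronegative; C–C bonds are 0. Tallying each carbon:
C1: 2C, 1O, 1I → 0 + 1 + 1 = +2
C2: 3C, 1H → 0 − 1 = -1
C3: 2C, 1H, 1O → 0 − 1 + 1 = 0
C4: 2C, 2H → 0 − 2 = -2
C5: 1C, 1H, 2O → 0 − 1 + 2 = +1
The most reduced carbon is C4 at -2.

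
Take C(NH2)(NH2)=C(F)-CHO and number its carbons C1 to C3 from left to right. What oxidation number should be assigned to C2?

+1

C2 has a double bond to C (2×0 = 0), one bond to C (0), one bond to F (+1).
Oxidation state = 0 + 0 + 1 = +1.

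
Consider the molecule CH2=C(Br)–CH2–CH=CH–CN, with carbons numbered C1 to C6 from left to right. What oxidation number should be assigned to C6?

C6 has one bond to C (0), a triple bond to N (3×+1 = +3).
Oxidation state = 0 + 3 = +3.

+3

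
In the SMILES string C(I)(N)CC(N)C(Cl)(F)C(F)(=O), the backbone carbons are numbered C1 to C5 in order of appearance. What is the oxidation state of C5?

+3

Count +1 for every bond to an atom more electronegative than carbon and −1 for every bond to one less electronegative; C–C bonds are 0.
C5 has one bond to C (0), one bond to F (+1), a double bond to O (2×+1 = +2).
Oxidation state = 0 + 1 + 2 = +3.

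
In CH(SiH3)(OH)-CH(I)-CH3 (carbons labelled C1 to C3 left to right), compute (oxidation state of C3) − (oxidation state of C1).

-2

C3: 1C, 3H → 0 − 3 = -3
C1: 1C, 1H, 1O, 1Si → 0 − 1 + 1 − 1 = -1
Difference: -3 − (-1) = -2.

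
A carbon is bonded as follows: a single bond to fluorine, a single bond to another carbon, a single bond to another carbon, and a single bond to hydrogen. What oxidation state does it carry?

0

Assign +1 per bond to O/N/halogen, −1 per bond to H or an electropositive element, and 0 per bond to carbon.
The carbon has one bond to C (0), one bond to C (0), one bond to F (+1), one bond to H (-1).
Oxidation state = 0 + 0 + 1 − 1 = 0.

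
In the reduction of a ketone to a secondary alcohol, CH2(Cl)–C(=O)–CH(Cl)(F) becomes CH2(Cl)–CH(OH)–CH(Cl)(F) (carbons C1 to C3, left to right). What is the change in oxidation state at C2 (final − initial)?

-2

Before: C2 has 2 bonds to C, 2 bonds to O → oxidation state +2.
After: C2 has 2 bonds to C, 1 bond to H, 1 bond to O → oxidation state 0.
Δ = 0 − (+2) = -2, so this is a reduction at C2.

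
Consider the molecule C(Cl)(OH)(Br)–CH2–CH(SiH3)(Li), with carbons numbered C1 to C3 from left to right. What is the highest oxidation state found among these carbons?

+3

Tallying each carbon's bonds:
C1: 1C, 1O, 1Cl, 1Br → 0 + 1 + 1 + 1 = +3
C2: 2C, 2H → 0 − 2 = -2
C3: 1C, 1H, 1Li, 1Si → 0 − 1 − 1 − 1 = -3
The highest value is +3.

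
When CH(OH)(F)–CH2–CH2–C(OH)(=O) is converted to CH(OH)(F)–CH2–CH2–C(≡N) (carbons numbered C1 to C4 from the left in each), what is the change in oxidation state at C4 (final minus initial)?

0

Before: C4 has 1 bond to C, 3 bonds to O → oxidation state +3.
After: C4 has 1 bond to C, 3 bonds to N → oxidation state +3.
Δ = +3 − (+3) = 0, so no net redox change at C4.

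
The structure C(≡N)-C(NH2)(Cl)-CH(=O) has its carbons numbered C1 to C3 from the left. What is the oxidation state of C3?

+1

C3 has one bond to C (0), a double bond to O (2×+1 = +2), one bond to H (-1).
Oxidation state = 0 + 2 − 1 = +1.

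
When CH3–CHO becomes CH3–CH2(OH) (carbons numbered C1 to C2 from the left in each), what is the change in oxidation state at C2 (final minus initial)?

Before: C2 has 1 bond to C, 1 bond to H, 2 bonds to O → oxidation state +1.
After: C2 has 1 bond to C, 2 bonds to H, 1 bond to O → oxidation state -1.
Δ = -1 − (+1) = -2, so this is a reduction at C2.

-2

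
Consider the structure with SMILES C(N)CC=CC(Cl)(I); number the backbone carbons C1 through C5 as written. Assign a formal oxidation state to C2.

Count +1 for every bond to an atom more electronegative than carbon and −1 for every bond to one less electronegative; C–C bonds are 0.
C2 has one bond to C (0), one bond to C (0), one bond to H (-1), one bond to H (-1).
Oxidation state = 0 + 0 − 1 − 1 = -2.

-2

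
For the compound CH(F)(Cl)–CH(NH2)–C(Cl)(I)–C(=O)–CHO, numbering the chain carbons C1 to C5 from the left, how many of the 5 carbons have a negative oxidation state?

Tallying each carbon's bonds:
C1: 1C, 1H, 1F, 1Cl → 0 − 1 + 1 + 1 = +1
C2: 2C, 1H, 1N → 0 − 1 + 1 = 0
C3: 2C, 1Cl, 1I → 0 + 1 + 1 = +2
C4: 2C, 2O → 0 + 2 = +2
C5: 1C, 1H, 2O → 0 − 1 + 2 = +1
0 carbons meet the condition.

0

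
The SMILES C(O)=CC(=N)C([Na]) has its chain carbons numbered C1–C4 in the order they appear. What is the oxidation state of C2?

-1

C2 has a double bond to C (2×0 = 0), one bond to C (0), one bond to H (-1).
Oxidation state = 0 + 0 − 1 = -1.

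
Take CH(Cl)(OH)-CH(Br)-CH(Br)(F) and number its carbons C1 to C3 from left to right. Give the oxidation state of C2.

0

Assign +1 per bond to O/N/halogen, −1 per bond to H or an electropositive element, and 0 per bond to carbon.
C2 has one bond to C (0), one bond to C (0), one bond to Br (+1), one bond to H (-1).
Oxidation state = 0 + 0 + 1 − 1 = 0.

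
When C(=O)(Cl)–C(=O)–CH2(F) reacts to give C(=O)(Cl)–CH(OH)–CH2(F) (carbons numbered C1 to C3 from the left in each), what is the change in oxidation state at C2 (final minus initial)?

Before: C2 has 2 bonds to C, 2 bonds to O → oxidation state +2.
After: C2 has 2 bonds to C, 1 bond to H, 1 bond to O → oxidation state 0.
Δ = 0 − (+2) = -2, so this is a reduction at C2.

-2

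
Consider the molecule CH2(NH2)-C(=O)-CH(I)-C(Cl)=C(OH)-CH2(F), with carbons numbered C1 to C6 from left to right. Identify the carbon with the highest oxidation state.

Tallying each carbon's bonds:
C1: 1C, 2H, 1N → 0 − 2 + 1 = -1
C2: 2C, 2O → 0 + 2 = +2
C3: 2C, 1H, 1I → 0 − 1 + 1 = 0
C4: 3C, 1Cl → 0 + 1 = +1
C5: 3C, 1O → 0 + 1 = +1
C6: 1C, 2H, 1F → 0 − 2 + 1 = -1
The most oxidised carbon is C2 at +2.

C2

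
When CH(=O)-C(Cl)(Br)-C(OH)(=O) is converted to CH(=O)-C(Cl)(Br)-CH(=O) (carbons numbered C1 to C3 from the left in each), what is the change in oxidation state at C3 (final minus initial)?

Before: C3 has 1 bond to C, 3 bonds to O → oxidation state +3.
After: C3 has 1 bond to C, 1 bond to H, 2 bonds to O → oxidation state +1.
Δ = +1 − (+3) = -2, so this is a reduction at C3.

-2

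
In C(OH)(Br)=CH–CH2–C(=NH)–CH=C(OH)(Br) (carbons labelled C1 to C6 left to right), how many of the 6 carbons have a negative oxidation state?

Tallying each carbon's bonds:
C1: 2C, 1O, 1Br → 0 + 1 + 1 = +2
C2: 3C, 1H → 0 − 1 = -1
C3: 2C, 2H → 0 − 2 = -2
C4: 2C, 2N → 0 + 2 = +2
C5: 3C, 1H → 0 − 1 = -1
C6: 2C, 1O, 1Br → 0 + 1 + 1 = +2
3 carbons (C2, C3, C5) meet the condition.

3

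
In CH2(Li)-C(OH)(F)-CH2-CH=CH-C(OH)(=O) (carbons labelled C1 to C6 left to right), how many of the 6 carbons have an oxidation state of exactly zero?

0

Assign +1 per bond to O/N/halogen, −1 per bond to H or an electropositive element, and 0 per bond to carbon. Tallying each carbon:
C1: 1C, 2H, 1Li → 0 − 2 − 1 = -3
C2: 2C, 1O, 1F → 0 + 1 + 1 = +2
C3: 2C, 2H → 0 − 2 = -2
C4: 3C, 1H → 0 − 1 = -1
C5: 3C, 1H → 0 − 1 = -1
C6: 1C, 3O → 0 + 3 = +3
0 carbons meet the condition.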